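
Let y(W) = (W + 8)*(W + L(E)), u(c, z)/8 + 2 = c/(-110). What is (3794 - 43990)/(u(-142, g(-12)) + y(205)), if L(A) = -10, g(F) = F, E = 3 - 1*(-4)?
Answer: -170060/175701 ≈ -0.96789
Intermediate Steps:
E = 7 (E = 3 + 4 = 7)
u(c, z) = -16 - 4*c/55 (u(c, z) = -16 + 8*(c/(-110)) = -16 + 8*(c*(-1/110)) = -16 + 8*(-c/110) = -16 - 4*c/55)
y(W) = (-10 + W)*(8 + W) (y(W) = (W + 8)*(W - 10) = (8 + W)*(-10 + W) = (-10 + W)*(8 + W))
(3794 - 43990)/(u(-142, g(-12)) + y(205)) = (3794 - 43990)/((-16 - 4/55*(-142)) + (-80 + 205**2 - 2*205)) = -40196/((-16 + 568/55) + (-80 + 42025 - 410)) = -40196/(-312/55 + 41535) = -40196/2284113/55 = -40196*55/2284113 = -170060/175701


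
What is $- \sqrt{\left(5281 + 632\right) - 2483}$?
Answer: $- 7 \sqrt{70} \approx -58.566$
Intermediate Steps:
$- \sqrt{\left(5281 + 632\right) - 2483} = - \sqrt{5913 - 2483} = - \sqrt{3430} = - 7 \sqrt{70}$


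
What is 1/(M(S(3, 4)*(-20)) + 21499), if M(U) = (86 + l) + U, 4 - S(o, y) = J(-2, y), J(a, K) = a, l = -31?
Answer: 1/21434 ≈ 4.6655e-5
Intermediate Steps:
S(o, y) = 6 (S(o, y) = 4 - 1*(-2) = 4 + 2 = 6)
M(U) = 55 + U (M(U) = (86 - 31) + U = 55 + U)
1/(M(S(3, 4)*(-20)) + 21499) = 1/((55 + 6*(-20)) + 21499) = 1/((55 - 120) + 21499) = 1/(-65 + 21499) = 1/21434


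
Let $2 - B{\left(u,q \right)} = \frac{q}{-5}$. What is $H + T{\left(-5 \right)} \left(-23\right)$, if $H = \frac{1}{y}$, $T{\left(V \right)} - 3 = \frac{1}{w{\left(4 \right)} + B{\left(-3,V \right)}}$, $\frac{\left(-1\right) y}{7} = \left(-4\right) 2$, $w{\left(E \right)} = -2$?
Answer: $- \frac{2575}{56} \approx -45.982$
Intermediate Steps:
$B{\left(u,q \right)} = 2 + \frac{q}{5}$ ($B{\left(u,q \right)} = 2 - \frac{q}{-5} = 2 - q \left(- \frac{1}{5}\right) = 2 - - \frac{q}{5} = 2 + \frac{q}{5}$)
$y = 56$ ($y = - 7 \left(\left(-4\right) 2\right) = \left(-7\right) \left(-8\right) = 56$)
$T{\left(V \right)} = 3 + \frac{5}{V}$ ($T{\left(V \right)} = 3 + \frac{1}{-2 + \left(2 + \frac{V}{5}\right)} = 3 + \frac{1}{\frac{1}{5} V} = 3 + \frac{5}{V}$)
$H = \frac{1}{56} \approx 0.017857$
$H + T{\left(-5 \right)} \left(-23\right) = \frac{1}{56} + \left(3 + \frac{5}{-5}\right) \left(-23\right) = \frac{1}{56} + \left(3 + 5 \left(- \frac{1}{5}\right)\right) \left(-23\right) = \frac{1}{56} + \left(3 - 1\right) \left(-23\right) = \frac{1}{56} + 2 \left(-23\right) = \frac{1}{56} - 46 = - \frac{2575}{56}$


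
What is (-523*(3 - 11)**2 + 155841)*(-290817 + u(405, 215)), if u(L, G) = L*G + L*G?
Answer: -14276424123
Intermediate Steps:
u(L, G) = 2*G*L (u(L, G) = G*L + G*L = 2*G*L)
(-523*(3 - 11)**2 + 155841)*(-290817 + u(405, 215)) = (-523*(3 - 11)**2 + 155841)*(-290817 + 2*215*405) = (-523*(-8)**2 + 155841)*(-290817 + 174150) = (-523*64 + 155841)*(-116667) = (-33472 + 155841)*(-116667) = 122369*(-116667) = -14276424123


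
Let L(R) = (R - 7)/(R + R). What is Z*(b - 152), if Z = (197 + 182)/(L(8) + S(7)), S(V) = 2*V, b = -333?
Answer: -588208/45 ≈ -13071.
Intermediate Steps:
L(R) = (-7 + R)/(2*R) (L(R) = (-7 + R)/((2*R)) = (-7 + R)*(1/(2*R)) = (-7 + R)/(2*R))
Z = 6064/225 (Z = (197 + 182)/((½)*(-7 + 8)/8 + 2*7) = 379/((½)*(⅛)*1 + 14) = 379/(1/16 + 14) = 379/(225/16) = 379*(16/225) = 6064/225 ≈ 26.951)
Z*(b - 152) = 6064*(-333 - 152)/225 = (6064/225)*(-485) = -588208/45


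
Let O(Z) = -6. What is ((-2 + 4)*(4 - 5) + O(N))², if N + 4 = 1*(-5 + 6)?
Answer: 64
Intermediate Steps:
N = -3 (N = -4 + 1*(-5 + 6) = -4 + 1*1 = -4 + 1 = -3)
((-2 + 4)*(4 - 5) + O(N))² = ((-2 + 4)*(4 - 5) - 6)² = (2*(-1) - 6)² = (-2 - 6)² = (-8)² = 64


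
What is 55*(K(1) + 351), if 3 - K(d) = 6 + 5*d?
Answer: 18865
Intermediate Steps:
K(d) = -3 - 5*d (K(d) = 3 - (6 + 5*d) = 3 + (-6 - 5*d) = -3 - 5*d)
55*(K(1) + 351) = 55*((-3 - 5*1) + 351) = 55*((-3 - 5) + 351) = 55*(-8 + 351) = 55*343 = 18865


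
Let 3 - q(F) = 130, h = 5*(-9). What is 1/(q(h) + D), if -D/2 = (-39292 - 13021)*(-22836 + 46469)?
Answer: 1/2472626131 ≈ 4.0443e-10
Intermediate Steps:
D = 2472626258 (D = -2*(-39292 - 13021)*(-22836 + 46469) = -(-104626)*23633 = -2*(-1236313129) = 2472626258)
h = -45
q(F) = -127 (q(F) = 3 - 1*130 = 3 - 130 = -127)
1/(q(h) + D) = 1/(-127 + 2472626258) = 1/2472626131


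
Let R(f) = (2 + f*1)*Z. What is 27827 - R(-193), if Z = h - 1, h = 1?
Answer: 27827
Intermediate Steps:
Z = 0 (Z = 1 - 1 = 0)
R(f) = 0 (R(f) = (2 + f*1)*0 = (2 + f)*0 = 0)
27827 - R(-193) = 27827 - 1*0 = 27827 + 0 = 27827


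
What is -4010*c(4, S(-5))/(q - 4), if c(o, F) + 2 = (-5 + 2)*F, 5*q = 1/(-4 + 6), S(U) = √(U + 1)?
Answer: -80200/39 - 80200*I/13 ≈ -2056.4 - 6169.2*I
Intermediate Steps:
S(U) = √(1 + U)
q = ⅒ (q = 1/(5*(-4 + 6)) = (⅕)/2 = (⅕)*(½) = ⅒ ≈ 0.10000)
c(o, F) = -2 - 3*F (c(o, F) = -2 + (-5 + 2)*F = -2 - 3*F)
-4010*c(4, S(-5))/(q - 4) = -4010*(-2 - 3*√(1 - 5))/(⅒ - 4) = -4010*(-2 - 6*I)/(-39/10) = -4010*(-2 - 6*I)*(-10)/39 = -4010*(20/39 + 20*I/13) = -80200/39 - 80200*I/13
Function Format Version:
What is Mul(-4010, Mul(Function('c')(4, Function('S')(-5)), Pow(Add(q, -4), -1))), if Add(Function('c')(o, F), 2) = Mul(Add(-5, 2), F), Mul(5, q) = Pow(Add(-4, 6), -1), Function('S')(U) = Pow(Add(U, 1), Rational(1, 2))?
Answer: Add(Rational(-80200, 39), Mul(Rational(-80200, 13), I)) ≈ Add(-2056.4, Mul(-6169.2, I))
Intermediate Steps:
Function('S')(U) = Pow(Add(1, U), Rational(1, 2))
q = Rational(1, 10) (q = Mul(Rational(1, 5), Pow(Add(-4, 6), -1)) = Mul(Rational(1, 5), Pow(2, -1)) = Mul(Rational(1, 5), Rational(1, 2)) = Rational(1, 10) ≈ 0.10000)
Function('c')(o, F) = Add(-2, Mul(-3, F)) (Function('c')(o, F) = Add(-2, Mul(Add(-5, 2), F)) = Add(-2, Mul(-3, F)))
Mul(-4010, Mul(Function('c')(4, Function('S')(-5)), Pow(Add(q, -4), -1))) = Mul(-4010, Mul(Add(-2, Mul(-3, Pow(Add(1, -5), Rational(1, 2)))), Pow(Add(Rational(1, 10), -4), -1))) = Mul(-4010, Mul(Add(-2, Mul(-3, Pow(-4, Rational(1, 2)))), Pow(Rational(-39, 10), -1))) = Mul(-4010, Mul(Add(-2, Mul(-3, Mul(2, I))), Rational(-10, 39))) = Mul(-4010, Mul(Add(-2, Mul(-6, I)), Rational(-10, 39))) = Mul(-4010, Add(Rational(20, 39), Mul(Rational(20, 13), I))) = Add(Rational(-80200, 39), Mul(Rational(-80200, 13), I))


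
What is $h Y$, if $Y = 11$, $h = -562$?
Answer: $-6182$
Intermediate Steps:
$h Y = \left(-562\right) 11 = -6182$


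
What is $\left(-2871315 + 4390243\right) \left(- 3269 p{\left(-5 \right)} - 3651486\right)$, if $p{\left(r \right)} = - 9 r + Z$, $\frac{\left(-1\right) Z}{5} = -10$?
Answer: $-6018055012048$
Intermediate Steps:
$Z = 50$ ($Z = \left(-5\right) \left(-10\right) = 50$)
$p{\left(r \right)} = 50 - 9 r$ ($p{\left(r \right)} = - 9 r + 50 = 50 - 9 r$)
$\left(-2871315 + 4390243\right) \left(- 3269 p{\left(-5 \right)} - 3651486\right) = \left(-2871315 + 4390243\right) \left(- 3269 \left(50 - -45\right) - 3651486\right) = 1518928 \left(- 3269 \left(50 + 45\right) - 3651486\right) = 1518928 \left(\left(-3269\right) 95 - 3651486\right) = 1518928 \left(-310555 - 3651486\right) = 1518928 \left(-3962041\right) = -6018055012048$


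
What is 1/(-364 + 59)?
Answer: -1/305 ≈ -0.0032787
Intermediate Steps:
1/(-364 + 59) = 1/(-305) = -1/305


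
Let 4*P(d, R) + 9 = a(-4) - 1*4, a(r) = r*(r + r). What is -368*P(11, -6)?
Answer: -1748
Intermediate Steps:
a(r) = 2*r² (a(r) = r*(2*r) = 2*r²)
P(d, R) = 19/4 (P(d, R) = -9/4 + (2*(-4)² - 1*4)/4 = -9/4 + (2*16 - 4)/4 = -9/4 + (32 - 4)/4 = -9/4 + (¼)*28 = -9/4 + 7 = 19/4)
-368*P(11, -6) = -368*19/4 = -1748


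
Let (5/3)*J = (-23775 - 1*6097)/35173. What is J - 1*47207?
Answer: -8302148671/175865 ≈ -47208.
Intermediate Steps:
J = -89616/175865 (J = 3*((-23775 - 1*6097)/35173)/5 = 3*((-23775 - 6097)*(1/35173))/5 = 3*(-29872*1/35173)/5 = (⅗)*(-29872/35173) = -89616/175865 ≈ -0.50957)
J - 1*47207 = -89616/175865 - 1*47207 = -89616/175865 - 47207 = -8302148671/175865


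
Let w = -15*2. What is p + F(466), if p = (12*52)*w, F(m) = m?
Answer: -18254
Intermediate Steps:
w = -30
p = -18720 (p = (12*52)*(-30) = 624*(-30) = -18720)
p + F(466) = -18720 + 466 = -18254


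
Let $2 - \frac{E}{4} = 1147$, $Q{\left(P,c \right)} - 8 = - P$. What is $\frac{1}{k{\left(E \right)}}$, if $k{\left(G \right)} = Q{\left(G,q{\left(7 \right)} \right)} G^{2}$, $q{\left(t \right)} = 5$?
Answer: $\frac{1}{96239723200} \approx 1.0391 \cdot 10^{-11}$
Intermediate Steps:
$Q{\left(P,c \right)} = 8 - P$
$E = -4580$ ($E = 8 - 4588 = -4580$)
$k{\left(G \right)} = G^{2} \left(8 - G\right)$ ($k{\left(G \right)} = \left(8 - G\right) G^{2} = G^{2} \left(8 - G\right)$)
$\frac{1}{k{\left(E \right)}} = \frac{1}{\left(-4580\right)^{2} \left(8 - -4580\right)} = \frac{1}{20976400 \left(8 + 4580\right)} = \frac{1}{20976400 \cdot 4588} = \frac{1}{96239723200}$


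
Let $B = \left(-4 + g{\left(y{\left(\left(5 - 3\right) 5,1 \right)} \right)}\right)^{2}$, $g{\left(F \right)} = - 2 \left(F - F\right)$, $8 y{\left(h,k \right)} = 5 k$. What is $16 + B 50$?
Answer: $816$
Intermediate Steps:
$y{\left(h,k \right)} = \frac{5 k}{8}$
$g{\left(F \right)} = 0$ ($g{\left(F \right)} = \left(-2\right) 0 = 0$)
$B = 16$ ($B = \left(-4 + 0\right)^{2} = \left(-4\right)^{2} = 16$)
$16 + B 50 = 16 + 16 \cdot 50 = 16 + 800 = 816$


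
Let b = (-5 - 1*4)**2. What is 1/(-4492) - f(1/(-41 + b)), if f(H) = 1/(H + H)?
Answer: -89841/4492 ≈ -20.000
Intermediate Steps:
b = 81 (b = (-5 - 4)**2 = (-9)**2 = 81)
f(H) = 1/(2*H)
1/(-4492) - f(1/(-41 + b)) = 1/(-4492) - 1/(2*(1/(-41 + 81))) = -1/4492 - 1/(2*(1/40)) = -1/4492 - 1/(2*1/40) = -1/4492 - 40/2 = -1/4492 - 1*20 = -1/4492 - 20 = -89841/4492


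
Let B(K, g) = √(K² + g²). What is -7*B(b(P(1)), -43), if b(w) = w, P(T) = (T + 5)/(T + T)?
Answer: -7*√1858 ≈ -301.73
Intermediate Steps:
P(T) = (5 + T)/(2*T) (P(T) = (5 + T)/((2*T)) = (5 + T)*(1/(2*T)) = (5 + T)/(2*T))
-7*B(b(P(1)), -43) = -7*√(((½)*(5 + 1)/1)² + (-43)²) = -7*√(((½)*1*6)² + 1849) = -7*√(3² + 1849) = -7*√(9 + 1849) = -7*√1858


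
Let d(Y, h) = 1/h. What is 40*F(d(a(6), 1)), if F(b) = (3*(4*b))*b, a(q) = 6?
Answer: 480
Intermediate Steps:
F(b) = 12*b**2 (F(b) = (12*b)*b = 12*b**2)
40*F(d(a(6), 1)) = 40*(12*(1/1)**2) = 40*(12*1**2) = 40*(12*1) = 40*12 = 480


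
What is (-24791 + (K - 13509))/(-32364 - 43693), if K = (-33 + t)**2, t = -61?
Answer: 29464/76057 ≈ 0.38739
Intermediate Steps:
K = 8836 (K = (-33 - 61)**2 = (-94)**2 = 8836)
(-24791 + (K - 13509))/(-32364 - 43693) = (-24791 + (8836 - 13509))/(-32364 - 43693) = (-24791 - 4673)/(-76057) = -29464*(-1/76057) = 29464/76057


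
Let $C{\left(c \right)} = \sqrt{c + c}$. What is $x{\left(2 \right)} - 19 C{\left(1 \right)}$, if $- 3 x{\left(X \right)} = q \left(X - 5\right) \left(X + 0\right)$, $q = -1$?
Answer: $-2 - 19 \sqrt{2} \approx -28.87$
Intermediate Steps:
$C{\left(c \right)} = \sqrt{2} \sqrt{c}$ ($C{\left(c \right)} = \sqrt{2 c} = \sqrt{2} \sqrt{c}$)
$x{\left(X \right)} = \frac{X \left(-5 + X\right)}{3}$ ($x{\left(X \right)} = - \frac{\left(-1\right) \left(X - 5\right) \left(X + 0\right)}{3} = - \frac{\left(-1\right) \left(-5 + X\right) X}{3} = - \frac{\left(-1\right) X \left(-5 + X\right)}{3} = \frac{X \left(-5 + X\right)}{3}$)
$x{\left(2 \right)} - 19 C{\left(1 \right)} = \frac{1}{3} \cdot 2 \left(-5 + 2\right) - 19 \sqrt{2} \sqrt{1} = \frac{1}{3} \cdot 2 \left(-3\right) - 19 \sqrt{2} \cdot 1 = -2 - 19 \sqrt{2}$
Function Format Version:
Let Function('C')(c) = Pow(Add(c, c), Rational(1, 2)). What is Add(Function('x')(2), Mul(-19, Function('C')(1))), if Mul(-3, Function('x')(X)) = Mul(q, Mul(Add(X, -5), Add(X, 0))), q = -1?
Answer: Add(-2, Mul(-19, Pow(2, Rational(1, 2)))) ≈ -28.870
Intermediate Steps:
Function('C')(c) = Mul(Pow(2, Rational(1, 2)), Pow(c, Rational(1, 2))) (Function('C')(c) = Pow(Mul(2, c), Rational(1, 2)) = Mul(Pow(2, Rational(1, 2)), Pow(c, Rational(1, 2))))
Function('x')(X) = Mul(Rational(1, 3), X, Add(-5, X)) (Function('x')(X) = Mul(Rational(-1, 3), Mul(-1, Mul(Add(X, -5), Add(X, 0)))) = Mul(Rational(-1, 3), Mul(-1, Mul(Add(-5, X), X))) = Mul(Rational(-1, 3), Mul(-1, Mul(X, Add(-5, X)))) = Mul(Rational(-1, 3), Mul(-1, X, Add(-5, X))) = Mul(Rational(1, 3), X, Add(-5, X)))
Add(Function('x')(2), Mul(-19, Function('C')(1))) = Add(Mul(Rational(1, 3), 2, Add(-5, 2)), Mul(-19, Mul(Pow(2, Rational(1, 2)), Pow(1, Rational(1, 2))))) = Add(Mul(Rational(1, 3), 2, -3), Mul(-19, Mul(Pow(2, Rational(1, 2)), 1))) = Add(-2, Mul(-19, Pow(2, Rational(1, 2))))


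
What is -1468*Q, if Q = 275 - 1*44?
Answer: -339108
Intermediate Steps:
Q = 231 (Q = 275 - 44 = 231)
-1468*Q = -1468*231 = -339108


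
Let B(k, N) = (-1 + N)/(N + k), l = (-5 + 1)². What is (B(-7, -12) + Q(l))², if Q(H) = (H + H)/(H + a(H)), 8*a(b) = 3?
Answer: 43125489/6195121 ≈ 6.9612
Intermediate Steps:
a(b) = 3/8 (a(b) = (⅛)*3 = 3/8)
l = 16 (l = (-4)² = 16)
B(k, N) = (-1 + N)/(N + k)
Q(H) = 2*H/(3/8 + H) (Q(H) = (H + H)/(H + 3/8) = (2*H)/(3/8 + H) = 2*H/(3/8 + H))
(B(-7, -12) + Q(l))² = ((-1 - 12)/(-12 - 7) + 16*16/(3 + 8*16))² = (-13/(-19) + 16*16/(3 + 128))² = (-1/19*(-13) + 16*16/131)² = (13/19 + 16*16*(1/131))² = (13/19 + 256/131)² = (6567/2489)² = 43125489/6195121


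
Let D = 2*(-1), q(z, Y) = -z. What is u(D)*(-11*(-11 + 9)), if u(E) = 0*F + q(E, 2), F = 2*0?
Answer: 44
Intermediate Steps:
D = -2
F = 0
u(E) = -E (u(E) = 0*0 - E = 0 - E = -E)
u(D)*(-11*(-11 + 9)) = (-1*(-2))*(-11*(-11 + 9)) = 2*(-11*(-2)) = 2*22 = 44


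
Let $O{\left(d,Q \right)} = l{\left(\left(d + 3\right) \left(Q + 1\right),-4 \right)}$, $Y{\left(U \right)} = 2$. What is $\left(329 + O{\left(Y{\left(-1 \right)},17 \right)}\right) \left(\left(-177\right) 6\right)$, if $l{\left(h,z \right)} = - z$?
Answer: $-353646$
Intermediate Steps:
$O{\left(d,Q \right)} = 4$ ($O{\left(d,Q \right)} = \left(-1\right) \left(-4\right) = 4$)
$\left(329 + O{\left(Y{\left(-1 \right)},17 \right)}\right) \left(\left(-177\right) 6\right) = \left(329 + 4\right) \left(\left(-177\right) 6\right) = 333 \left(-1062\right) = -353646$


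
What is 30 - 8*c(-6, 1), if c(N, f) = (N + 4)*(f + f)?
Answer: 62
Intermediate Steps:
c(N, f) = 2*f*(4 + N) (c(N, f) = (4 + N)*(2*f) = 2*f*(4 + N))
30 - 8*c(-6, 1) = 30 - 16*(4 - 6) = 30 - 16*(-2) = 30 - 8*(-4) = 30 + 32 = 62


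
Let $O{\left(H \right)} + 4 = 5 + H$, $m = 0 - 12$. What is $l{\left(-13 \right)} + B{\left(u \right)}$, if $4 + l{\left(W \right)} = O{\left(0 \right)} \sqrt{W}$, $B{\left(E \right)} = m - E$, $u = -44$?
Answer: $28 + i \sqrt{13} \approx 28.0 + 3.6056 i$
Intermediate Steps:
$m = -12$
$B{\left(E \right)} = -12 - E$
$O{\left(H \right)} = 1 + H$ ($O{\left(H \right)} = -4 + \left(5 + H\right) = 1 + H$)
$l{\left(W \right)} = -4 + \sqrt{W}$ ($l{\left(W \right)} = -4 + \left(1 + 0\right) \sqrt{W} = -4 + 1 \sqrt{W} = -4 + \sqrt{W}$)
$l{\left(-13 \right)} + B{\left(u \right)} = \left(-4 + \sqrt{-13}\right) - -32 = \left(-4 + i \sqrt{13}\right) + \left(-12 + 44\right) = \left(-4 + i \sqrt{13}\right) + 32 = 28 + i \sqrt{13}$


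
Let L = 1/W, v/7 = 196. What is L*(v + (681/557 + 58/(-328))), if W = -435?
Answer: -41808329/13245460 ≈ -3.1564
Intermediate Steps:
v = 1372 (v = 7*196 = 1372)
L = -1/435 (L = 1/(-435) = -1/435 ≈ -0.0022989)
L*(v + (681/557 + 58/(-328))) = -(1372 + (681/557 + 58/(-328)))/435 = -(1372 + (681*(1/557) + 58*(-1/328)))/435 = -(1372 + (681/557 - 29/164))/435 = -(1372 + 95531/91348)/435 = -1/435*125424987/91348 = -41808329/13245460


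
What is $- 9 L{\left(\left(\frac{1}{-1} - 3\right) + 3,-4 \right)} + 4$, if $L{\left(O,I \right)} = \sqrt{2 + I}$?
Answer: $4 - 9 i \sqrt{2} \approx 4.0 - 12.728 i$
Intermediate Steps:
$- 9 L{\left(\left(\frac{1}{-1} - 3\right) + 3,-4 \right)} + 4 = - 9 \sqrt{2 - 4} + 4 = - 9 \sqrt{-2} + 4 = - 9 i \sqrt{2} + 4 = 4 - 9 i \sqrt{2}$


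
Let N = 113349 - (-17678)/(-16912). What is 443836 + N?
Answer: 4711547521/8456 ≈ 5.5718e+5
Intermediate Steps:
N = 958470305/8456 (N = 113349 - (-17678)*(-1)/16912 = 113349 - 1*8839/8456 = 113349 - 8839/8456 = 958470305/8456 ≈ 1.1335e+5)
443836 + N = 443836 + 958470305/8456 = 4711547521/8456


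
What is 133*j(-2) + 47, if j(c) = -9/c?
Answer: 1291/2 ≈ 645.50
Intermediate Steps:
133*j(-2) + 47 = 133*(-9/(-2)) + 47 = 133*(-9*(-½)) + 47 = 133*(9/2) + 47 = 1197/2 + 47 = 1291/2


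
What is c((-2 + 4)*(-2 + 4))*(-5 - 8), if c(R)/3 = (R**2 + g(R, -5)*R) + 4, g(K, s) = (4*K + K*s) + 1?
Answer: -312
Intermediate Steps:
g(K, s) = 1 + 4*K + K*s
c(R) = 12 + 3*R**2 + 3*R*(1 - R) (c(R) = 3*((R**2 + (1 + 4*R + R*(-5))*R) + 4) = 3*((R**2 + (1 + 4*R - 5*R)*R) + 4) = 3*((R**2 + (1 - R)*R) + 4) = 3*((R**2 + R*(1 - R)) + 4) = 3*(4 + R**2 + R*(1 - R)) = 12 + 3*R**2 + 3*R*(1 - R))
c((-2 + 4)*(-2 + 4))*(-5 - 8) = (12 + 3*((-2 + 4)*(-2 + 4)))*(-5 - 8) = (12 + 3*(2*2))*(-13) = (12 + 3*4)*(-13) = (12 + 12)*(-13) = 24*(-13) = -312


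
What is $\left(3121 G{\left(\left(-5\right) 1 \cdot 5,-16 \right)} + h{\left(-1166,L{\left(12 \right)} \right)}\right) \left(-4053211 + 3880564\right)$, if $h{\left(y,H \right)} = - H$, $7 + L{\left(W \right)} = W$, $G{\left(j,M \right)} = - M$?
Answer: $-8620437357$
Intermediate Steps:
$L{\left(W \right)} = -7 + W$
$\left(3121 G{\left(\left(-5\right) 1 \cdot 5,-16 \right)} + h{\left(-1166,L{\left(12 \right)} \right)}\right) \left(-4053211 + 3880564\right) = \left(3121 \left(\left(-1\right) \left(-16\right)\right) - \left(-7 + 12\right)\right) \left(-4053211 + 3880564\right) = \left(3121 \cdot 16 - 5\right) \left(-172647\right) = \left(49936 - 5\right) \left(-172647\right) = 49931 \left(-172647\right) = -8620437357$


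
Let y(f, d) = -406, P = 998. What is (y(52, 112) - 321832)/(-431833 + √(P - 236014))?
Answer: 19879000322/26639996415 + 92068*I*√58754/26639996415 ≈ 0.74621 + 0.00083771*I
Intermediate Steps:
(y(52, 112) - 321832)/(-431833 + √(P - 236014)) = (-406 - 321832)/(-431833 + √(998 - 236014)) = -322238/(-431833 + √(-235016)) = -322238/(-431833 + 2*I*√58754)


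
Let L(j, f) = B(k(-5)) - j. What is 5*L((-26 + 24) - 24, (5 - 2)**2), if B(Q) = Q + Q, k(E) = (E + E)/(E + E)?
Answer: 140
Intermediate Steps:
k(E) = 1 (k(E) = (2*E)/((2*E)) = (2*E)*(1/(2*E)) = 1)
B(Q) = 2*Q
L(j, f) = 2 - j (L(j, f) = 2*1 - j = 2 - j)
5*L((-26 + 24) - 24, (5 - 2)**2) = 5*(2 - ((-26 + 24) - 24)) = 5*(2 - (-2 - 24)) = 5*(2 - 1*(-26)) = 5*(2 + 26) = 5*28 = 140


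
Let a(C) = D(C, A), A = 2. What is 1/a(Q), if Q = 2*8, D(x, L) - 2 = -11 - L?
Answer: -1/11 ≈ -0.090909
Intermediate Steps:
D(x, L) = -9 - L (D(x, L) = 2 + (-11 - L) = -9 - L)
Q = 16
a(C) = -11 (a(C) = -9 - 1*2 = -9 - 2 = -11)
1/a(Q) = 1/(-11) = -1/11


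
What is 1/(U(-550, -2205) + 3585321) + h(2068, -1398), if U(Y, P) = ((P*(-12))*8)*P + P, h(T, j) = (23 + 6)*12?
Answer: 161183606831/463171284 ≈ 348.00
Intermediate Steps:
h(T, j) = 348 (h(T, j) = 29*12 = 348)
U(Y, P) = P - 96*P² (U(Y, P) = (-12*P*8)*P + P = (-96*P)*P + P = -96*P² + P = P - 96*P²)
1/(U(-550, -2205) + 3585321) + h(2068, -1398) = 1/(-2205*(1 - 96*(-2205)) + 3585321) + 348 = 1/(-2205*(1 + 211680) + 3585321) + 348 = 1/(-2205*211681 + 3585321) + 348 = 1/(-466756605 + 3585321) + 348 = 1/(-463171284) + 348 = -1/463171284 + 348 = 161183606831/463171284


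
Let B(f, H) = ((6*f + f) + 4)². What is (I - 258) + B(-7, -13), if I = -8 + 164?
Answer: 1923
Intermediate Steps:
I = 156
B(f, H) = (4 + 7*f)² (B(f, H) = (7*f + 4)² = (4 + 7*f)²)
(I - 258) + B(-7, -13) = (156 - 258) + (4 + 7*(-7))² = -102 + (4 - 49)² = -102 + (-45)² = -102 + 2025 = 1923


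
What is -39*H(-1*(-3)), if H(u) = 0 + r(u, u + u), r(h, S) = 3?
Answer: -117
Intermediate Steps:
H(u) = 3 (H(u) = 0 + 3 = 3)
-39*H(-1*(-3)) = -39*3 = -117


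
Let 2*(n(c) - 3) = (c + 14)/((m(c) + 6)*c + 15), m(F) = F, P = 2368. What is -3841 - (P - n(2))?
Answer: -192378/31 ≈ -6205.7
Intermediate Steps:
n(c) = 3 + (14 + c)/(2*(15 + c*(6 + c))) (n(c) = 3 + ((c + 14)/((c + 6)*c + 15))/2 = 3 + ((14 + c)/((6 + c)*c + 15))/2 = 3 + ((14 + c)/(c*(6 + c) + 15))/2 = 3 + ((14 + c)/(15 + c*(6 + c)))/2 = 3 + (14 + c)/(2*(15 + c*(6 + c))))
-3841 - (P - n(2)) = -3841 - (2368 - (104 + 6*2² + 37*2)/(2*(15 + 2² + 6*2))) = -3841 - (2368 - (104 + 6*4 + 74)/(2*(15 + 4 + 12))) = -3841 - (2368 - (104 + 24 + 74)/(2*31)) = -3841 - (2368 - 202/(2*31)) = -3841 - (2368 - 1*101/31) = -3841 - (2368 - 101/31) = -3841 - 1*73307/31 = -3841 - 73307/31 = -192378/31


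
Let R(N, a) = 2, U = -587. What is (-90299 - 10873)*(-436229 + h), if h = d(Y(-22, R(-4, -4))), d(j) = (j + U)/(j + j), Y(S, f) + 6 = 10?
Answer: 88283066595/2 ≈ 4.4142e+10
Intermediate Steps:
Y(S, f) = 4 (Y(S, f) = -6 + 10 = 4)
d(j) = (-587 + j)/(2*j) (d(j) = (j - 587)/(j + j) = (-587 + j)/((2*j)) = (-587 + j)*(1/(2*j)) = (-587 + j)/(2*j))
h = -583/8 (h = (½)*(-587 + 4)/4 = (½)*(¼)*(-583) = -583/8 ≈ -72.875)
(-90299 - 10873)*(-436229 + h) = (-90299 - 10873)*(-436229 - 583/8) = -101172*(-3490415/8) = 88283066595/2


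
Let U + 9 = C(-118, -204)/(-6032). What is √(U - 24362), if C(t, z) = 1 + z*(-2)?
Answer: I*√55421367937/1508 ≈ 156.11*I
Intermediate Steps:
C(t, z) = 1 - 2*z
U = -54697/6032 (U = -9 + (1 - 2*(-204))/(-6032) = -9 + (1 + 408)*(-1/6032) = -9 + 409*(-1/6032) = -9 - 409/6032 = -54697/6032 ≈ -9.0678)
√(U - 24362) = √(-54697/6032 - 24362) = √(-147006281/6032) = I*√55421367937/1508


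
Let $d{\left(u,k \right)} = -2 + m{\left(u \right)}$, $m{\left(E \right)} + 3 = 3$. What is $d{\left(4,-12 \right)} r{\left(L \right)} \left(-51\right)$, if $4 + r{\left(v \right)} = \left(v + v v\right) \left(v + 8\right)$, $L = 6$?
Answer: $59568$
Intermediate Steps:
$m{\left(E \right)} = 0$ ($m{\left(E \right)} = -3 + 3 = 0$)
$d{\left(u,k \right)} = -2$ ($d{\left(u,k \right)} = -2 + 0 = -2$)
$r{\left(v \right)} = -4 + \left(8 + v\right) \left(v + v^{2}\right)$ ($r{\left(v \right)} = -4 + \left(v + v v\right) \left(v + 8\right) = -4 + \left(v + v^{2}\right) \left(8 + v\right) = -4 + \left(8 + v\right) \left(v + v^{2}\right)$)
$d{\left(4,-12 \right)} r{\left(L \right)} \left(-51\right) = - 2 \left(-4 + 6^{3} + 8 \cdot 6 + 9 \cdot 6^{2}\right) \left(-51\right) = - 2 \left(-4 + 216 + 48 + 9 \cdot 36\right) \left(-51\right) = - 2 \left(-4 + 216 + 48 + 324\right) \left(-51\right) = \left(-2\right) 584 \left(-51\right) = \left(-1168\right) \left(-51\right) = 59568$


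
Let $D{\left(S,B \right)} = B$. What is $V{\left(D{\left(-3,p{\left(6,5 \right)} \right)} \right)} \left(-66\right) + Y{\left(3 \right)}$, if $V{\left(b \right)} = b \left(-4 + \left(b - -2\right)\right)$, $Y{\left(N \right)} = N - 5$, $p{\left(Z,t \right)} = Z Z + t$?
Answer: $-105536$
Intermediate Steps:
$p{\left(Z,t \right)} = t + Z^{2}$ ($p{\left(Z,t \right)} = Z^{2} + t = t + Z^{2}$)
$Y{\left(N \right)} = -5 + N$
$V{\left(b \right)} = b \left(-2 + b\right)$ ($V{\left(b \right)} = b \left(-4 + \left(b + 2\right)\right) = b \left(-4 + \left(2 + b\right)\right) = b \left(-2 + b\right)$)
$V{\left(D{\left(-3,p{\left(6,5 \right)} \right)} \right)} \left(-66\right) + Y{\left(3 \right)} = \left(5 + 6^{2}\right) \left(-2 + \left(5 + 6^{2}\right)\right) \left(-66\right) + \left(-5 + 3\right) = \left(5 + 36\right) \left(-2 + \left(5 + 36\right)\right) \left(-66\right) - 2 = 41 \left(-2 + 41\right) \left(-66\right) - 2 = 41 \cdot 39 \left(-66\right) - 2 = 1599 \left(-66\right) - 2 = -105534 - 2 = -105536$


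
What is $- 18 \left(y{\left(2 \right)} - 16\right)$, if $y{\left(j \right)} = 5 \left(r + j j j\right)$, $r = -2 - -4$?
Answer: $-612$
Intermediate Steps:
$r = 2$ ($r = -2 + 4 = 2$)
$y{\left(j \right)} = 10 + 5 j^{3}$ ($y{\left(j \right)} = 5 \left(2 + j j j\right) = 5 \left(2 + j^{2} j\right) = 5 \left(2 + j^{3}\right) = 10 + 5 j^{3}$)
$- 18 \left(y{\left(2 \right)} - 16\right) = - 18 \left(\left(10 + 5 \cdot 2^{3}\right) - 16\right) = - 18 \left(\left(10 + 5 \cdot 8\right) - 16\right) = - 18 \left(\left(10 + 40\right) - 16\right) = - 18 \left(50 - 16\right) = \left(-18\right) 34 = -612$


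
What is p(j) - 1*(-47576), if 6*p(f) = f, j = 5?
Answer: 285461/6 ≈ 47577.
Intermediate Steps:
p(f) = f/6
p(j) - 1*(-47576) = (⅙)*5 - 1*(-47576) = ⅚ + 47576 = 285461/6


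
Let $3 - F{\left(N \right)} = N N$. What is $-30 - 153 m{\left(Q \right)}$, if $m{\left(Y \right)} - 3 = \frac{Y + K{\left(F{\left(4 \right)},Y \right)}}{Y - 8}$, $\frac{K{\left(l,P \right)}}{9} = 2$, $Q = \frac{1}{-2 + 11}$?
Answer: $- \frac{9780}{71} \approx -137.75$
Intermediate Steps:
$F{\left(N \right)} = 3 - N^{2}$ ($F{\left(N \right)} = 3 - N N = 3 - N^{2}$)
$Q = \frac{1}{9} \approx 0.11111$
$K{\left(l,P \right)} = 18$ ($K{\left(l,P \right)} = 9 \cdot 2 = 18$)
$m{\left(Y \right)} = 3 + \frac{18 + Y}{-8 + Y}$ ($m{\left(Y \right)} = 3 + \frac{Y + 18}{Y - 8} = 3 + \frac{18 + Y}{-8 + Y}$)
$-30 - 153 m{\left(Q \right)} = -30 - 153 \frac{2 \left(-3 + 2 \cdot \frac{1}{9}\right)}{-8 + \frac{1}{9}} = -30 - 153 \frac{2 \left(-3 + \frac{2}{9}\right)}{- \frac{71}{9}} = -30 - 153 \cdot 2 \left(- \frac{9}{71}\right) \left(- \frac{25}{9}\right) = -30 - \frac{7650}{71} = - \frac{9780}{71}$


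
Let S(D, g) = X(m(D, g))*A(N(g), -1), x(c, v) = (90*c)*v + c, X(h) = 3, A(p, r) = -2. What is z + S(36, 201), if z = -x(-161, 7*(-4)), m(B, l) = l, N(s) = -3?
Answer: -405565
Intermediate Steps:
x(c, v) = c + 90*c*v (x(c, v) = 90*c*v + c = c + 90*c*v)
S(D, g) = -6 (S(D, g) = 3*(-2) = -6)
z = -405559 (z = -(-161)*(1 + 90*(7*(-4))) = -(-161)*(1 + 90*(-28)) = -(-161)*(1 - 2520) = -(-161)*(-2519) = -1*405559 = -405559)
z + S(36, 201) = -405559 - 6 = -405565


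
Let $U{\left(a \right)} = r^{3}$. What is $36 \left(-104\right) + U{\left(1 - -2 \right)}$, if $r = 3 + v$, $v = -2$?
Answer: $-3743$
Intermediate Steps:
$r = 1$ ($r = 3 - 2 = 1$)
$U{\left(a \right)} = 1$ ($U{\left(a \right)} = 1^{3} = 1$)
$36 \left(-104\right) + U{\left(1 - -2 \right)} = 36 \left(-104\right) + 1 = -3744 + 1 = -3743$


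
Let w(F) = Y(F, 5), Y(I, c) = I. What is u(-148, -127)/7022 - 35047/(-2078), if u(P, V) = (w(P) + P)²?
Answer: 214083041/7295858 ≈ 29.343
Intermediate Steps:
w(F) = F
u(P, V) = 4*P² (u(P, V) = (P + P)² = (2*P)² = 4*P²)
u(-148, -127)/7022 - 35047/(-2078) = (4*(-148)²)/7022 - 35047/(-2078) = (4*21904)*(1/7022) - 35047*(-1/2078) = 87616*(1/7022) + 35047/2078 = 43808/3511 + 35047/2078 = 214083041/7295858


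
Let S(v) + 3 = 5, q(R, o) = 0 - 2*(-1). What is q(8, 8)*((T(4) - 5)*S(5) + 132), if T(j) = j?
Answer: 260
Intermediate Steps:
q(R, o) = 2 (q(R, o) = 0 + 2 = 2)
S(v) = 2 (S(v) = -3 + 5 = 2)
q(8, 8)*((T(4) - 5)*S(5) + 132) = 2*((4 - 5)*2 + 132) = 2*(-1*2 + 132) = 2*(-2 + 132) = 2*130 = 260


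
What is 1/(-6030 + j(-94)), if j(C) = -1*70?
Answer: -1/6100 ≈ -0.00016393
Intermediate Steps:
j(C) = -70
1/(-6030 + j(-94)) = 1/(-6030 - 70) = 1/(-6100) = -1/6100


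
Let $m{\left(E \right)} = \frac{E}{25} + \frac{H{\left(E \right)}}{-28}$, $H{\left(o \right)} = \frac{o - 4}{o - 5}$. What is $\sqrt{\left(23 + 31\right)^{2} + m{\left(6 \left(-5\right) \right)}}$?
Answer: $\frac{\sqrt{571294}}{14} \approx 53.989$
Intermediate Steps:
$H{\left(o \right)} = \frac{-4 + o}{-5 + o}$
$m{\left(E \right)} = \frac{E}{25} - \frac{-4 + E}{28 \left(-5 + E\right)}$ ($m{\left(E \right)} = \frac{E}{25} + \frac{\frac{1}{-5 + E} \left(-4 + E\right)}{-28} = E \frac{1}{25} + \frac{-4 + E}{-5 + E} \left(- \frac{1}{28}\right) = \frac{E}{25} - \frac{-4 + E}{28 \left(-5 + E\right)}$)
$\sqrt{\left(23 + 31\right)^{2} + m{\left(6 \left(-5\right) \right)}} = \sqrt{\left(23 + 31\right)^{2} + \frac{100 - 165 \cdot 6 \left(-5\right) + 28 \left(6 \left(-5\right)\right)^{2}}{700 \left(-5 + 6 \left(-5\right)\right)}} = \sqrt{54^{2} + \frac{100 - -4950 + 28 \left(-30\right)^{2}}{700 \left(-5 - 30\right)}} = \sqrt{2916 + \frac{100 + 4950 + 28 \cdot 900}{700 \left(-35\right)}} = \sqrt{2916 + \frac{1}{700} \left(- \frac{1}{35}\right) \left(100 + 4950 + 25200\right)} = \sqrt{2916 + \frac{1}{700} \left(- \frac{1}{35}\right) 30250} = \sqrt{2916 - \frac{121}{98}} = \sqrt{\frac{285647}{98}} = \frac{\sqrt{571294}}{14}$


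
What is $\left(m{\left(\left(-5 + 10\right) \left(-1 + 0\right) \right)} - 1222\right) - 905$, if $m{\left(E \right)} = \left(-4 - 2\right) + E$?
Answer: $-2138$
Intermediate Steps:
$m{\left(E \right)} = -6 + E$
$\left(m{\left(\left(-5 + 10\right) \left(-1 + 0\right) \right)} - 1222\right) - 905 = \left(\left(-6 + \left(-5 + 10\right) \left(-1 + 0\right)\right) - 1222\right) - 905 = \left(\left(-6 + 5 \left(-1\right)\right) - 1222\right) - 905 = \left(\left(-6 - 5\right) - 1222\right) - 905 = \left(-11 - 1222\right) - 905 = -1233 - 905 = -2138$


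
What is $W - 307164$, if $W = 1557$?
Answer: $-305607$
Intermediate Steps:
$W - 307164 = 1557 - 307164 = -305607$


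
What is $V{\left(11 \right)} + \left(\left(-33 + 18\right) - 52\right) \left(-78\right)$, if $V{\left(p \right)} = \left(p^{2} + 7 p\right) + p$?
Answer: $5435$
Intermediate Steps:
$V{\left(p \right)} = p^{2} + 8 p$
$V{\left(11 \right)} + \left(\left(-33 + 18\right) - 52\right) \left(-78\right) = 11 \left(8 + 11\right) + \left(\left(-33 + 18\right) - 52\right) \left(-78\right) = 11 \cdot 19 + \left(-15 - 52\right) \left(-78\right) = 209 - -5226 = 209 + 5226 = 5435$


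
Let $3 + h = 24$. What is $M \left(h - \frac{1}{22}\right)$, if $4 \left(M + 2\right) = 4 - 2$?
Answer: $- \frac{1383}{44} \approx -31.432$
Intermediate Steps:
$h = 21$ ($h = -3 + 24 = 21$)
$M = - \frac{3}{2}$ ($M = -2 + \frac{4 - 2}{4} = -2 + \frac{1}{4} \cdot 2 = -2 + \frac{1}{2} = - \frac{3}{2} \approx -1.5$)
$M \left(h - \frac{1}{22}\right) = - \frac{3 \left(21 - \frac{1}{22}\right)}{2} = \left(- \frac{3}{2}\right) \frac{461}{22} = - \frac{1383}{44}$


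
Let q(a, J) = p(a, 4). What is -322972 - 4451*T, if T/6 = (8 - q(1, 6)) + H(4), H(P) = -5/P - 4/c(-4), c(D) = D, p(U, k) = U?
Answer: -1006475/2 ≈ -5.0324e+5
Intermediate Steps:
q(a, J) = a
H(P) = 1 - 5/P (H(P) = -5/P - 4/(-4) = -5/P - 4*(-¼) = -5/P + 1 = 1 - 5/P)
T = 81/2 (T = 6*((8 - 1*1) + (-5 + 4)/4) = 6*((8 - 1) + (¼)*(-1)) = 6*(7 - ¼) = 6*(27/4) = 81/2 ≈ 40.500)
-322972 - 4451*T = -322972 - 4451*81/2 = -322972 - 360531/2 = -1006475/2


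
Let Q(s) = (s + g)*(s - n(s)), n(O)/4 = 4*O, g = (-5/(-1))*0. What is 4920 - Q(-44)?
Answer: 33960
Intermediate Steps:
g = 0 (g = -1*(-5)*0 = 5*0 = 0)
n(O) = 16*O (n(O) = 4*(4*O) = 16*O)
Q(s) = -15*s² (Q(s) = (s + 0)*(s - 16*s) = s*(s - 16*s) = s*(-15*s) = -15*s²)
4920 - Q(-44) = 4920 - (-15)*(-44)² = 4920 - (-15)*1936 = 4920 - 1*(-29040) = 4920 + 29040 = 33960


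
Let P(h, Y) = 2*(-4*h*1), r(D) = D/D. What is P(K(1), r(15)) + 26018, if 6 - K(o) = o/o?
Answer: 25978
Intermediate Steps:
r(D) = 1
K(o) = 5 (K(o) = 6 - o/o = 6 - 1*1 = 6 - 1 = 5)
P(h, Y) = -8*h (P(h, Y) = 2*(-4*h) = -8*h)
P(K(1), r(15)) + 26018 = -8*5 + 26018 = -40 + 26018 = 25978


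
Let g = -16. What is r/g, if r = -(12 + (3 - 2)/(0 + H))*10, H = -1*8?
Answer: 475/64 ≈ 7.4219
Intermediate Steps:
H = -8
r = -475/4 (r = -(12 + (3 - 2)/(0 - 8))*10 = -(12 + 1/(-8))*10 = -(12 + 1*(-1/8))*10 = -(12 - 1/8)*10 = -95*10/8 = -1*475/4 = -475/4 ≈ -118.75)
r/g = -475/4/(-16) = -475/4*(-1/16) = 475/64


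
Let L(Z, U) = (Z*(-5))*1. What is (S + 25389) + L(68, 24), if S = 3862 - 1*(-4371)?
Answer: 33282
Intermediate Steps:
L(Z, U) = -5*Z (L(Z, U) = -5*Z*1 = -5*Z)
S = 8233 (S = 3862 + 4371 = 8233)
(S + 25389) + L(68, 24) = (8233 + 25389) - 5*68 = 33622 - 340 = 33282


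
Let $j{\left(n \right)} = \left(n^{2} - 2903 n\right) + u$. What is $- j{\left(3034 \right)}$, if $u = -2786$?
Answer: $-394668$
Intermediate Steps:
$j{\left(n \right)} = -2786 + n^{2} - 2903 n$ ($j{\left(n \right)} = \left(n^{2} - 2903 n\right) - 2786 = -2786 + n^{2} - 2903 n$)
$- j{\left(3034 \right)} = - (-2786 + 3034^{2} - 8807702) = - (-2786 + 9205156 - 8807702) = \left(-1\right) 394668 = -394668$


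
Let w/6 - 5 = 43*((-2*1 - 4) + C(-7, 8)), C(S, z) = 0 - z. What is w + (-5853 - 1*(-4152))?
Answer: -5283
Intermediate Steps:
C(S, z) = -z
w = -3582 (w = 30 + 6*(43*((-2*1 - 4) - 1*8)) = 30 + 6*(43*((-2 - 4) - 8)) = 30 + 6*(43*(-6 - 8)) = 30 + 6*(43*(-14)) = 30 + 6*(-602) = 30 - 3612 = -3582)
w + (-5853 - 1*(-4152)) = -3582 + (-5853 - 1*(-4152)) = -3582 + (-5853 + 4152) = -3582 - 1701 = -5283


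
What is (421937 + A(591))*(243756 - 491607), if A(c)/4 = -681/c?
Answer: -20601543906531/197 ≈ -1.0458e+11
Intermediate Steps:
A(c) = -2724/c (A(c) = 4*(-681/c) = -2724/c)
(421937 + A(591))*(243756 - 491607) = (421937 - 2724/591)*(243756 - 491607) = (421937 - 2724*1/591)*(-247851) = (421937 - 908/197)*(-247851) = (83120681/197)*(-247851) = -20601543906531/197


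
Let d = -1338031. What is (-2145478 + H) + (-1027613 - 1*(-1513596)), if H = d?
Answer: -2997526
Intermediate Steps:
H = -1338031
(-2145478 + H) + (-1027613 - 1*(-1513596)) = (-2145478 - 1338031) + (-1027613 - 1*(-1513596)) = -3483509 + (-1027613 + 1513596) = -3483509 + 485983 = -2997526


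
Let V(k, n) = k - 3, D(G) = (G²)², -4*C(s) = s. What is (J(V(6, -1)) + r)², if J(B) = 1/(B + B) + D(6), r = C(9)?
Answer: 241087729/144 ≈ 1.6742e+6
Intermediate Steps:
C(s) = -s/4
r = -9/4 (r = -¼*9 = -9/4 ≈ -2.2500)
D(G) = G⁴
V(k, n) = -3 + k
J(B) = 1296 + 1/(2*B) (J(B) = 1/(B + B) + 6⁴ = 1/(2*B) + 1296 = 1296 + 1/(2*B))
(J(V(6, -1)) + r)² = ((1296 + 1/(2*(-3 + 6))) - 9/4)² = ((1296 + (½)/3) - 9/4)² = ((1296 + (½)*(⅓)) - 9/4)² = ((1296 + ⅙) - 9/4)² = (7777/6 - 9/4)² = (15527/12)² = 241087729/144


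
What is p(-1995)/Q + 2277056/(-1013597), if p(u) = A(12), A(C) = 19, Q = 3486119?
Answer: -610620686717/271809212311 ≈ -2.2465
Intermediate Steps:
p(u) = 19
p(-1995)/Q + 2277056/(-1013597) = 19/3486119 + 2277056/(-1013597) = 19*(1/3486119) + 2277056*(-1/1013597) = 19/3486119 - 2277056/1013597 = -610620686717/271809212311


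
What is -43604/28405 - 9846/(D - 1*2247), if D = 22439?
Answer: -580063799/286776880 ≈ -2.0227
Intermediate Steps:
-43604/28405 - 9846/(D - 1*2247) = -43604/28405 - 9846/(22439 - 1*2247) = -43604*1/28405 - 9846/(22439 - 2247) = -43604/28405 - 9846/20192 = -43604/28405 - 9846*1/20192 = -43604/28405 - 4923/10096 = -580063799/286776880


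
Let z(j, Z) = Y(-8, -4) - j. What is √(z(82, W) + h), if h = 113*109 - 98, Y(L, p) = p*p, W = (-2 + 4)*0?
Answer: √12153 ≈ 110.24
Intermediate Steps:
W = 0 (W = 2*0 = 0)
Y(L, p) = p²
h = 12219 (h = 12317 - 98 = 12219)
z(j, Z) = 16 - j (z(j, Z) = (-4)² - j = 16 - j)
√(z(82, W) + h) = √((16 - 1*82) + 12219) = √((16 - 82) + 12219) = √(-66 + 12219) = √12153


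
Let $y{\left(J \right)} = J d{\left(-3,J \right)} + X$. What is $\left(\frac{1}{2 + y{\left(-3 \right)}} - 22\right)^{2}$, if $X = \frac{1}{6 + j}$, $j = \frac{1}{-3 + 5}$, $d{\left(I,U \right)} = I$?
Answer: $\frac{10093329}{21025} \approx 480.06$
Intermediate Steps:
$j = \frac{1}{2} \approx 0.5$
$X = \frac{2}{13}$ ($X = \frac{1}{6 + \frac{1}{2}} = \frac{1}{\frac{13}{2}} = \frac{2}{13} \approx 0.15385$)
$y{\left(J \right)} = \frac{2}{13} - 3 J$ ($y{\left(J \right)} = J \left(-3\right) + \frac{2}{13} = - 3 J + \frac{2}{13} = \frac{2}{13} - 3 J$)
$\left(\frac{1}{2 + y{\left(-3 \right)}} - 22\right)^{2} = \left(\frac{1}{2 + \left(\frac{2}{13} - -9\right)} - 22\right)^{2} = \left(\frac{1}{2 + \left(\frac{2}{13} + 9\right)} - 22\right)^{2} = \left(\frac{1}{2 + \frac{119}{13}} - 22\right)^{2} = \left(\frac{1}{\frac{145}{13}} - 22\right)^{2} = \left(\frac{13}{145} - 22\right)^{2} = \left(- \frac{3177}{145}\right)^{2} = \frac{10093329}{21025}$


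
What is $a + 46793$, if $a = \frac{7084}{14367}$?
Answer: $\frac{672282115}{14367} \approx 46794.0$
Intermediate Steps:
$a = \frac{7084}{14367}$ ($a = 7084 \cdot \frac{1}{14367} = \frac{7084}{14367} \approx 0.49307$)
$a + 46793 = \frac{7084}{14367} + 46793 = \frac{672282115}{14367}$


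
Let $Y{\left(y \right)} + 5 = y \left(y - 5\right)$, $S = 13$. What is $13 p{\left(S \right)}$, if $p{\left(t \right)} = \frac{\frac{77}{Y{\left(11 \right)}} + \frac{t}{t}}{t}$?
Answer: $\frac{138}{61} \approx 2.2623$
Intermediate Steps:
$Y{\left(y \right)} = -5 + y \left(-5 + y\right)$ ($Y{\left(y \right)} = -5 + y \left(y - 5\right) = -5 + y \left(-5 + y\right)$)
$p{\left(t \right)} = \frac{138}{61 t}$ ($p{\left(t \right)} = \frac{\frac{77}{-5 + 11^{2} - 55} + \frac{t}{t}}{t} = \frac{\frac{77}{-5 + 121 - 55} + 1}{t} = \frac{\frac{77}{61} + 1}{t} = \frac{138}{61 t}$)
$13 p{\left(S \right)} = 13 \frac{138}{61 \cdot 13} = 13 \cdot \frac{138}{61} \cdot \frac{1}{13} = 13 \cdot \frac{138}{793} = \frac{138}{61}$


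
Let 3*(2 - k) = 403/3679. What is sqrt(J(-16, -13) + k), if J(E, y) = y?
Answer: I*sqrt(7955130)/849 ≈ 3.3221*I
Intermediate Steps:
k = 1667/849 (k = 2 - 403/(3*3679) = 2 - 1/3*31/283 = 2 - 31/849 = 1667/849 ≈ 1.9635)
sqrt(J(-16, -13) + k) = sqrt(-13 + 1667/849) = sqrt(-9370/849) = I*sqrt(7955130)/849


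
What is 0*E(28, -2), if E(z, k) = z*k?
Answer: 0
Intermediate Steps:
E(z, k) = k*z
0*E(28, -2) = 0*(-2*28) = 0*(-56) = 0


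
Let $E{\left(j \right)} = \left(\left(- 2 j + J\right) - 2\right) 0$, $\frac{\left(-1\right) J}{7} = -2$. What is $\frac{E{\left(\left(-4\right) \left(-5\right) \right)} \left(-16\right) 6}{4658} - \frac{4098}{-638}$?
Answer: $\frac{2049}{319} \approx 6.4232$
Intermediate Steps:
$J = 14$ ($J = \left(-7\right) \left(-2\right) = 14$)
$E{\left(j \right)} = 0$ ($E{\left(j \right)} = \left(\left(- 2 j + 14\right) - 2\right) 0 = \left(\left(14 - 2 j\right) - 2\right) 0 = \left(12 - 2 j\right) 0 = 0$)
$\frac{E{\left(\left(-4\right) \left(-5\right) \right)} \left(-16\right) 6}{4658} - \frac{4098}{-638} = \frac{0 \left(-16\right) 6}{4658} - \frac{4098}{-638} = 0 \cdot 6 \cdot \frac{1}{4658} - - \frac{2049}{319} = 0 \cdot \frac{1}{4658} + \frac{2049}{319} = 0 + \frac{2049}{319} = \frac{2049}{319}$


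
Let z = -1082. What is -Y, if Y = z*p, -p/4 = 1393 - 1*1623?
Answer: 995440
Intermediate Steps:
p = 920 (p = -4*(1393 - 1*1623) = -4*(1393 - 1623) = -4*(-230) = 920)
Y = -995440 (Y = -1082*920 = -995440)
-Y = -1*(-995440) = 995440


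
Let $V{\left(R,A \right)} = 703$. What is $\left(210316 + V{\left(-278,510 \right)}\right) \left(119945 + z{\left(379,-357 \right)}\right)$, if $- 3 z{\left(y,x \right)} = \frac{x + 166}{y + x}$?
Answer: $\frac{1670544785659}{66} \approx 2.5311 \cdot 10^{10}$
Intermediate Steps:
$z{\left(y,x \right)} = - \frac{166 + x}{3 \left(x + y\right)}$ ($z{\left(y,x \right)} = - \frac{\left(x + 166\right) \frac{1}{y + x}}{3} = - \frac{\left(166 + x\right) \frac{1}{x + y}}{3} = - \frac{\frac{1}{x + y} \left(166 + x\right)}{3} = - \frac{166 + x}{3 \left(x + y\right)}$)
$\left(210316 + V{\left(-278,510 \right)}\right) \left(119945 + z{\left(379,-357 \right)}\right) = \left(210316 + 703\right) \left(119945 + \frac{-166 - -357}{3 \left(-357 + 379\right)}\right) = 211019 \left(119945 + \frac{-166 + 357}{3 \cdot 22}\right) = 211019 \left(119945 + \frac{1}{3} \cdot \frac{1}{22} \cdot 191\right) = 211019 \left(119945 + \frac{191}{66}\right) = 211019 \cdot \frac{7916561}{66} = \frac{1670544785659}{66}$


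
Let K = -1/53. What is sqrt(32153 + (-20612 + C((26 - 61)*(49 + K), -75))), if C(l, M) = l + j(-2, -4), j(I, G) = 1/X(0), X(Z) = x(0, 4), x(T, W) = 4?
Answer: sqrt(110415165)/106 ≈ 99.131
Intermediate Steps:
X(Z) = 4
K = -1/53 (K = -1*1/53 = -1/53 ≈ -0.018868)
j(I, G) = 1/4
C(l, M) = 1/4 + l (C(l, M) = l + 1/4 = 1/4 + l)
sqrt(32153 + (-20612 + C((26 - 61)*(49 + K), -75))) = sqrt(32153 + (-20612 + (1/4 + (26 - 61)*(49 - 1/53)))) = sqrt(32153 + (-20612 + (1/4 - 35*2596/53))) = sqrt(32153 + (-20612 + (1/4 - 90860/53))) = sqrt(32153 + (-20612 - 363387/212)) = sqrt(32153 - 4733131/212) = sqrt(2083305/212) = sqrt(110415165)/106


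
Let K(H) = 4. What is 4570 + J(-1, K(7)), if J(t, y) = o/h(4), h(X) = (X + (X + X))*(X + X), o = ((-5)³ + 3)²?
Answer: 113401/24 ≈ 4725.0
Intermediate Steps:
o = 14884 (o = (-125 + 3)² = (-122)² = 14884)
h(X) = 6*X² (h(X) = (X + 2*X)*(2*X) = (3*X)*(2*X) = 6*X²)
J(t, y) = 3721/24 (J(t, y) = 14884/((6*4²)) = 14884/((6*16)) = 14884/96 = 14884*(1/96) = 3721/24)
4570 + J(-1, K(7)) = 4570 + 3721/24 = 113401/24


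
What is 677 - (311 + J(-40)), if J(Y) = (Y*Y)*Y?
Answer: 64366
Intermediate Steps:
J(Y) = Y**3 (J(Y) = Y**2*Y = Y**3)
677 - (311 + J(-40)) = 677 - (311 + (-40)**3) = 677 - (311 - 64000) = 677 - 1*(-63689) = 677 + 63689 = 64366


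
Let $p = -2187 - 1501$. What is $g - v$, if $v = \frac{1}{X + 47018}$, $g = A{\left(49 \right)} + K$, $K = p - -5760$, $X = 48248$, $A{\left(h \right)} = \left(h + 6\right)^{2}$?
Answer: $\frac{485570801}{95266} \approx 5097.0$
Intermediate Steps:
$A{\left(h \right)} = \left(6 + h\right)^{2}$
$p = -3688$
$K = 2072$ ($K = -3688 - -5760 = -3688 + 5760 = 2072$)
$g = 5097$ ($g = \left(6 + 49\right)^{2} + 2072 = 55^{2} + 2072 = 3025 + 2072 = 5097$)
$v = \frac{1}{95266}$ ($v = \frac{1}{48248 + 47018} = \frac{1}{95266} \approx 1.0497 \cdot 10^{-5}$)
$g - v = 5097 - \frac{1}{95266} = \frac{485570801}{95266}$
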